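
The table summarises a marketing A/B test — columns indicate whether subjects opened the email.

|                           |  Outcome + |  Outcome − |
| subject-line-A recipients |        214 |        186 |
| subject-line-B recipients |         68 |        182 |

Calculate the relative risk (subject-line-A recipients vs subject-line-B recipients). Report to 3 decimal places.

risk, subject-line-A recipients = 214/400 = 0.5350
risk, subject-line-B recipients = 68/250 = 0.2720
RR = 0.5350 / 0.2720 = 1.967

1.967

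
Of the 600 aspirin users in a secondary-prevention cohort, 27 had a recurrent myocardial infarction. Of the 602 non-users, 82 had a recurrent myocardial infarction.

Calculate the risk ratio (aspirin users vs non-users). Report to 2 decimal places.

risk, aspirin users = 27/600 = 0.04500
risk, non-users = 82/602 = 0.13621
RR = 0.04500 / 0.13621 = 0.33

0.33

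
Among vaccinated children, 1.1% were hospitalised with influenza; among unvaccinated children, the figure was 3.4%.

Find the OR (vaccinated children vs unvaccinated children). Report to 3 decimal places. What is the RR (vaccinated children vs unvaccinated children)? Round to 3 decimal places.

odds, vaccinated children = 0.01100/0.98900 = 0.01112
odds, unvaccinated children = 0.03400/0.96600 = 0.03520
OR = 0.01112 / 0.03520 = 0.316
RR = 0.01100 / 0.03400 = 0.324

OR = 0.316; RR = 0.324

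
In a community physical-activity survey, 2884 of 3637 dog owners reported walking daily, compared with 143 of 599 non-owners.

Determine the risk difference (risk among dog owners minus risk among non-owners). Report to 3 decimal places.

risk, dog owners = 2884/3637 = 0.7930
risk, non-owners = 143/599 = 0.2387
risk difference = 0.7930 − 0.2387 = 0.554

0.554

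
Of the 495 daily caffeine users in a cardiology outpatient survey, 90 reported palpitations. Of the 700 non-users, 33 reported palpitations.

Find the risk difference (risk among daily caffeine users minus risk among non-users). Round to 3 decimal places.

risk, daily caffeine users = 90/495 = 0.18182
risk, non-users = 33/700 = 0.04714
risk difference = 0.18182 − 0.04714 = 0.135

RD: 0.135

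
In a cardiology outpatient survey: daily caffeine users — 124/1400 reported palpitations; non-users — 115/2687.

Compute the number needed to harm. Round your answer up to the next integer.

risk, daily caffeine users = 124/1400 = 0.088571
risk, non-users = 115/2687 = 0.042799
absolute risk difference = 0.045773
1 / 0.045773 = 21.847 → round up → 22

NNH ≈ 22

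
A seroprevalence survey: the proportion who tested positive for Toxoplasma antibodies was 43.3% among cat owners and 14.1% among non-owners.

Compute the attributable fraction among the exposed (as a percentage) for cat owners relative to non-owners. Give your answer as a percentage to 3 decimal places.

AR% = (0.4330 − 0.1410) / 0.4330 = 0.6744 → 67.436%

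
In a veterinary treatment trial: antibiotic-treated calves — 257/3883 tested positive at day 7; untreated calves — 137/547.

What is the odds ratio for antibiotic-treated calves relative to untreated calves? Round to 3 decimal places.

0.212

odds, antibiotic-treated calves = 257/3626 = 0.0709
odds, untreated calves = 137/410 = 0.3341
OR = 0.0709 / 0.3341 = 0.212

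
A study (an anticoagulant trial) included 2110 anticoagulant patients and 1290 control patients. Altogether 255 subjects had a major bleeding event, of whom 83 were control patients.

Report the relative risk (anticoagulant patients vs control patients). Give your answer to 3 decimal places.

anticoagulant patients with the outcome: 255 − 83 = 172
anticoagulant patients without the outcome: 2110 − 172 = 1938
control patients without the outcome: 1290 − 83 = 1207
risk, anticoagulant patients = 172/2110 = 0.0815
risk, control patients = 83/1290 = 0.0643
RR = 0.0815 / 0.0643 = 1.267

1.267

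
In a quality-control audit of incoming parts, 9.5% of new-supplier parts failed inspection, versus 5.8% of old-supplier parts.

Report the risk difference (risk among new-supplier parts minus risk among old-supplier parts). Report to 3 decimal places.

risk difference = 0.0950 − 0.0580 = 0.037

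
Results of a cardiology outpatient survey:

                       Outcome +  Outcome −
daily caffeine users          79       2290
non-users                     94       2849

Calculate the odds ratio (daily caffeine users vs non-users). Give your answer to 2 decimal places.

OR = 1.05

odds, daily caffeine users = 79/2290 = 0.03450
odds, non-users = 94/2849 = 0.03299
OR = 0.03450 / 0.03299 = 1.05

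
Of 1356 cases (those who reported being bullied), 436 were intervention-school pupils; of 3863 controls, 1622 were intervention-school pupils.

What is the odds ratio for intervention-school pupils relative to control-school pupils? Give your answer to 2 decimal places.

odds, intervention-school pupils = 436/1622 = 0.2688
odds, control-school pupils = 920/2241 = 0.4105
OR = 0.2688 / 0.4105 = 0.65

OR ≈ 0.65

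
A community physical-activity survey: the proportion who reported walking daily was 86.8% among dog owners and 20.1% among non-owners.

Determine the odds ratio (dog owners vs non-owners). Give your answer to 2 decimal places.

OR: 26.14

odds, dog owners = 0.8680/0.1320 = 6.5758
odds, non-owners = 0.2010/0.7990 = 0.2516
OR = 6.5758 / 0.2516 = 26.14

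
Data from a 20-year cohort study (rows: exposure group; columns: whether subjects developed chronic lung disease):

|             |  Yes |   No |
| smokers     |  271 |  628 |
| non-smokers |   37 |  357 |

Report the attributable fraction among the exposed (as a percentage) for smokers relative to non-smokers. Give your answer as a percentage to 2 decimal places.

risk, smokers = 271/899 = 0.3014
risk, non-smokers = 37/394 = 0.0939
AR% = (0.3014 − 0.0939) / 0.3014 = 0.6885 → 68.85%

68.85%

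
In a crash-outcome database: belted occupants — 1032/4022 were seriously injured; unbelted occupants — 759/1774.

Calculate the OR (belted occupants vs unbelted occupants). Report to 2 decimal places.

OR = (1032 × 1015) / (2990 × 759) = 1047480/2269410 ≈ 0.46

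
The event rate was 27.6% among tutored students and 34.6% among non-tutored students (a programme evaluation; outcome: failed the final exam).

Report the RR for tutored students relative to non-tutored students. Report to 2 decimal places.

RR = 0.2760 / 0.3460 = 0.80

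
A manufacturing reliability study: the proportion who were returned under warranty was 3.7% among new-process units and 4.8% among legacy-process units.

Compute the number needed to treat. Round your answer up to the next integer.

91

absolute risk difference = 0.011000
1 / 0.011000 = 90.909 → round up → 91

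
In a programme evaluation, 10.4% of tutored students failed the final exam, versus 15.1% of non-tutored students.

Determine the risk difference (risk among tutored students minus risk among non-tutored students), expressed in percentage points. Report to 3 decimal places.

RD = -4.700

risk difference = 0.1040 − 0.1510 = -0.0470 → -4.700 percentage points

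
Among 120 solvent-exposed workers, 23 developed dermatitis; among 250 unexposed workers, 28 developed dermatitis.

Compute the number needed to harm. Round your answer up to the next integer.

13

risk, solvent-exposed workers = 23/120 = 0.191667
risk, unexposed workers = 28/250 = 0.112000
absolute risk difference = 0.079667
1 / 0.079667 = 12.552 → round up → 13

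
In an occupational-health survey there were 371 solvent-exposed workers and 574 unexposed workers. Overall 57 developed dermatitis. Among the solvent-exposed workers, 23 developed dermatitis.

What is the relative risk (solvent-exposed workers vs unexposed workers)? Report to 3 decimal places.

solvent-exposed workers without the outcome: 371 − 23 = 348
unexposed workers with the outcome: 57 − 23 = 34
unexposed workers without the outcome: 574 − 34 = 540
risk, solvent-exposed workers = 23/371 = 0.0620
risk, unexposed workers = 34/574 = 0.0592
RR = 0.0620 / 0.0592 = 1.047

RR = 1.047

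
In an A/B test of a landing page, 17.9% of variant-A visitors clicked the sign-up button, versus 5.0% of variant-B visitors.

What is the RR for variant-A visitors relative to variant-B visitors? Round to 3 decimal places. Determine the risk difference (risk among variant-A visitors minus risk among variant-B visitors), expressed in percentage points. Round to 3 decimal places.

RR = 3.580; RD = 12.900

RR = 0.1790 / 0.0500 = 3.580
risk difference = 0.1790 − 0.0500 = 0.1290 → 12.900 percentage points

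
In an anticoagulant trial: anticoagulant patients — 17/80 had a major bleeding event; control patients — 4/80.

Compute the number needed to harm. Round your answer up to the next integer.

7

risk, anticoagulant patients = 17/80 = 0.212500
risk, control patients = 4/80 = 0.050000
absolute risk difference = 0.162500
1 / 0.162500 = 6.154 → round up → 7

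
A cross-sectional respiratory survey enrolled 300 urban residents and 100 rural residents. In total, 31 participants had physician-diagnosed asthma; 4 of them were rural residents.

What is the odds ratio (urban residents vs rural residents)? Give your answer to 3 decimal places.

urban residents with the outcome: 31 − 4 = 27
urban residents without the outcome: 300 − 27 = 273
rural residents without the outcome: 100 − 4 = 96
OR = (27 × 96) / (273 × 4) = 2592/1092 ≈ 2.374

OR ≈ 2.374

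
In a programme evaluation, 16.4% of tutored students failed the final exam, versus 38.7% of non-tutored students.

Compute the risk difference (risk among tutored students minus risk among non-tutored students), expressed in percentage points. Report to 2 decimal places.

-22.30

risk difference = 0.1640 − 0.3870 = -0.2230 → -22.30 percentage points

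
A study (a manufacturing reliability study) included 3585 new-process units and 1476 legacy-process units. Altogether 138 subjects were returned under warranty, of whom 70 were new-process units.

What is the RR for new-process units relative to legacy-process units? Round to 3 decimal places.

0.424

new-process units without the outcome: 3585 − 70 = 3515
legacy-process units with the outcome: 138 − 70 = 68
legacy-process units without the outcome: 1476 − 68 = 1408
risk, new-process units = 70/3585 = 0.01953
risk, legacy-process units = 68/1476 = 0.04607
RR = 0.01953 / 0.04607 = 0.424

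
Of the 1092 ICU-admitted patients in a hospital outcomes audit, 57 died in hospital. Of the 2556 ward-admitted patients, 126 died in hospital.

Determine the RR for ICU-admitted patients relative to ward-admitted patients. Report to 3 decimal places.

risk, ICU-admitted patients = 57/1092 = 0.05220
risk, ward-admitted patients = 126/2556 = 0.04930
RR = 0.05220 / 0.04930 = 1.059

RR: 1.059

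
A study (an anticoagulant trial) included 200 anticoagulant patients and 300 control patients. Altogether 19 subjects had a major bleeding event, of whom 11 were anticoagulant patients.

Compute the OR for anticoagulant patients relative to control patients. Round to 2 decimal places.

anticoagulant patients without the outcome: 200 − 11 = 189
control patients with the outcome: 19 − 11 = 8
control patients without the outcome: 300 − 8 = 292
OR = (11 × 292) / (189 × 8) = 3212/1512 ≈ 2.12

OR: 2.12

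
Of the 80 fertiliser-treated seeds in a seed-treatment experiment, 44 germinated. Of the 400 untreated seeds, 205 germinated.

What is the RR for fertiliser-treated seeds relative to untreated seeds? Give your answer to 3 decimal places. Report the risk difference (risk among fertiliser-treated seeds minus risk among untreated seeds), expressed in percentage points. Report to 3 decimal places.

risk, fertiliser-treated seeds = 44/80 = 0.5500
risk, untreated seeds = 205/400 = 0.5125
RR = 0.5500 / 0.5125 = 1.073
risk difference = 0.5500 − 0.5125 = 0.0375 → 3.750 percentage points

RR = 1.073; RD = 3.750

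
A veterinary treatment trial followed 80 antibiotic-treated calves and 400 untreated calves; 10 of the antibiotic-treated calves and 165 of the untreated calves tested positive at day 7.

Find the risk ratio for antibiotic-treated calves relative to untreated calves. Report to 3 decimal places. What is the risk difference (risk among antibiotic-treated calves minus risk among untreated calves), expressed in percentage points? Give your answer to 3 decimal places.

risk, antibiotic-treated calves = 10/80 = 0.1250
risk, untreated calves = 165/400 = 0.4125
RR = 0.1250 / 0.4125 = 0.303
risk difference = 0.1250 − 0.4125 = -0.2875 → -28.750 percentage points

RR = 0.303; RD = -28.750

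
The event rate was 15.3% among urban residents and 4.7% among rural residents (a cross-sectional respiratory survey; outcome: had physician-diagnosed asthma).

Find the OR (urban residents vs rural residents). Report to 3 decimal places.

3.663

odds, urban residents = 0.15300/0.84700 = 0.18064
odds, rural residents = 0.04700/0.95300 = 0.04932
OR = 0.18064 / 0.04932 = 3.663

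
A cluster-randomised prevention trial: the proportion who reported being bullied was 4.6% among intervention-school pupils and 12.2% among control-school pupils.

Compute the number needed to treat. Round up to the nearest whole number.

absolute risk difference = 0.076000
1 / 0.076000 = 13.158 → round up → 14

14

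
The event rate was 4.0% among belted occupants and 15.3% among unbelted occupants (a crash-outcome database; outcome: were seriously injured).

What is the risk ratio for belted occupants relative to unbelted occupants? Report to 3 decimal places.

RR = 0.04000 / 0.15300 = 0.261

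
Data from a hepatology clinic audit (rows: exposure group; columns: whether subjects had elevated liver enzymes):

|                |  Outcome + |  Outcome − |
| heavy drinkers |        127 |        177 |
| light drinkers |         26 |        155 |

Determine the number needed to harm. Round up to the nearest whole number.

NNH: 4

risk, heavy drinkers = 127/304 = 0.417763
risk, light drinkers = 26/181 = 0.143646
absolute risk difference = 0.274117
1 / 0.274117 = 3.648 → round up → 4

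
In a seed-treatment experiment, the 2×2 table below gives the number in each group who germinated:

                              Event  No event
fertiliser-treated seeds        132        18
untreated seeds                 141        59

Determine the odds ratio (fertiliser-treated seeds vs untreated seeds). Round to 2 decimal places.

OR = 3.07

odds, fertiliser-treated seeds = 132/18 = 7.3333
odds, untreated seeds = 141/59 = 2.3898
OR = 7.3333 / 2.3898 = 3.07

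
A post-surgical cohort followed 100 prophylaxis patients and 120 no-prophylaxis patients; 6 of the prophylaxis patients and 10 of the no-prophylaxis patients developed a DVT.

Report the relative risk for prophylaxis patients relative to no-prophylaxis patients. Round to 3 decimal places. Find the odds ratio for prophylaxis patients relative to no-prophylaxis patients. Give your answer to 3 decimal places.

RR = 0.720; OR = 0.702

risk, prophylaxis patients = 6/100 = 0.0600
risk, no-prophylaxis patients = 10/120 = 0.0833
RR = 0.0600 / 0.0833 = 0.720
OR = (6 × 110) / (94 × 10) = 660/940 ≈ 0.702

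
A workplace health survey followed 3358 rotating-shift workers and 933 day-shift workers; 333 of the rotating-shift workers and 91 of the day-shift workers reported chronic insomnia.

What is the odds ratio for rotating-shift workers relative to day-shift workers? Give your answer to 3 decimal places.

OR = 1.019

odds, rotating-shift workers = 333/3025 = 0.1101
odds, day-shift workers = 91/842 = 0.1081
OR = 0.1101 / 0.1081 = 1.019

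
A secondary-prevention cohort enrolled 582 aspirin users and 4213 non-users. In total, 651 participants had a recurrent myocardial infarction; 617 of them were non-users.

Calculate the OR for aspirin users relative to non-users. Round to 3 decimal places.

0.362

aspirin users with the outcome: 651 − 617 = 34
aspirin users without the outcome: 582 − 34 = 548
non-users without the outcome: 4213 − 617 = 3596
OR = (34 × 3596) / (548 × 617) = 122264/338116 ≈ 0.362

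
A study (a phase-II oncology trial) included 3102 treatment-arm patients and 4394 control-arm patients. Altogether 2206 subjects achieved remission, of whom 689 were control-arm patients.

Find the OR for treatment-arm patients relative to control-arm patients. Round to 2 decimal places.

OR ≈ 5.15

treatment-arm patients with the outcome: 2206 − 689 = 1517
treatment-arm patients without the outcome: 3102 − 1517 = 1585
control-arm patients without the outcome: 4394 − 689 = 3705
OR = (1517 × 3705) / (1585 × 689) = 5620485/1092065 ≈ 5.15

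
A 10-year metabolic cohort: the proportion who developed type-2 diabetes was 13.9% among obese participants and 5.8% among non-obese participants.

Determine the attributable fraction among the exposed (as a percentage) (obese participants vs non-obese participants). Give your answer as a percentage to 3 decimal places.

AR% = (0.1390 − 0.0580) / 0.1390 = 0.5827 → 58.273%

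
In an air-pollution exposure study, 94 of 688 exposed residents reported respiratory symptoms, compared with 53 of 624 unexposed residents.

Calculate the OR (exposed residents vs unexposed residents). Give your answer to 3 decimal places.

odds, exposed residents = 94/594 = 0.1582
odds, unexposed residents = 53/571 = 0.0928
OR = 0.1582 / 0.0928 = 1.705

OR = 1.705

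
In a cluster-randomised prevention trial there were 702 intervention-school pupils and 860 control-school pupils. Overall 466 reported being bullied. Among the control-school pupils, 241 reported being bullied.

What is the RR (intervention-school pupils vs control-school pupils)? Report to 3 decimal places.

1.144

intervention-school pupils with the outcome: 466 − 241 = 225
intervention-school pupils without the outcome: 702 − 225 = 477
control-school pupils without the outcome: 860 − 241 = 619
risk, intervention-school pupils = 225/702 = 0.3205
risk, control-school pupils = 241/860 = 0.2802
RR = 0.3205 / 0.2802 = 1.144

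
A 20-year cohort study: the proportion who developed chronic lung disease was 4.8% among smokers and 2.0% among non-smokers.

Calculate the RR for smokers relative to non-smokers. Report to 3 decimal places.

RR = 0.04800 / 0.02000 = 2.400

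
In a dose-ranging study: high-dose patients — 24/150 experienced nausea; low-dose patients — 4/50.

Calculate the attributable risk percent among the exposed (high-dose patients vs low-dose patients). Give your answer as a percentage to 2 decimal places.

risk, high-dose patients = 24/150 = 0.1600
risk, low-dose patients = 4/50 = 0.0800
AR% = (0.1600 − 0.0800) / 0.1600 = 0.5000 → 50.00%

50.00%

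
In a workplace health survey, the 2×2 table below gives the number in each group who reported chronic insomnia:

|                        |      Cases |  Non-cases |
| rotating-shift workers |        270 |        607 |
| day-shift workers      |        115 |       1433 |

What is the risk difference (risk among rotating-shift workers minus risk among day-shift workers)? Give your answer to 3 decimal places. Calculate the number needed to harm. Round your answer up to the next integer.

RD = 0.234; NNH = 5

risk, rotating-shift workers = 270/877 = 0.3079
risk, day-shift workers = 115/1548 = 0.0743
risk difference = 0.3079 − 0.0743 = 0.234
absolute risk difference = 0.233578
1 / 0.233578 = 4.281 → round up → 5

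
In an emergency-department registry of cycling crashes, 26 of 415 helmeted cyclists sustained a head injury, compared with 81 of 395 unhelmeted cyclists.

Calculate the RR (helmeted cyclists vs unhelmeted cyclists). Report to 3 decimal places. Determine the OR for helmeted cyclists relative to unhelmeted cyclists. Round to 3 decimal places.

risk, helmeted cyclists = 26/415 = 0.0627
risk, unhelmeted cyclists = 81/395 = 0.2051
RR = 0.0627 / 0.2051 = 0.306
odds, helmeted cyclists = 26/389 = 0.0668
odds, unhelmeted cyclists = 81/314 = 0.2580
OR = 0.0668 / 0.2580 = 0.259

RR = 0.306; OR = 0.259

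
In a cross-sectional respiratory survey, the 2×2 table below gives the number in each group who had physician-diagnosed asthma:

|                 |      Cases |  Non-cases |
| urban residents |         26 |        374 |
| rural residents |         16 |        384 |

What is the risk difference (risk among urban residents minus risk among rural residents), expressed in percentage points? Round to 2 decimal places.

RD ≈ 2.50

risk, urban residents = 26/400 = 0.06500
risk, rural residents = 16/400 = 0.04000
risk difference = 0.06500 − 0.04000 = 0.02500 → 2.50 percentage points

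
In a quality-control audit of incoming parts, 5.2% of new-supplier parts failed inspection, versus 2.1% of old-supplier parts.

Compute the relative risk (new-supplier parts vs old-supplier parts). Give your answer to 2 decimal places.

RR = 0.05200 / 0.02100 = 2.48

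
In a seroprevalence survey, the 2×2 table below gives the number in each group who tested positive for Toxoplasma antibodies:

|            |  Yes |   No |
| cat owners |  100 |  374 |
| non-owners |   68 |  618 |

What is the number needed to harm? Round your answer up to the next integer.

9

risk, cat owners = 100/474 = 0.210970
risk, non-owners = 68/686 = 0.099125
absolute risk difference = 0.111845
1 / 0.111845 = 8.941 → round up → 9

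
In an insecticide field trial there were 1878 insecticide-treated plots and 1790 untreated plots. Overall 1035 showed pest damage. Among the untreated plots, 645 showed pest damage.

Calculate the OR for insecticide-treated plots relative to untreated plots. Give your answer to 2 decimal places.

insecticide-treated plots with the outcome: 1035 − 645 = 390
insecticide-treated plots without the outcome: 1878 − 390 = 1488
untreated plots without the outcome: 1790 − 645 = 1145
OR = (390 × 1145) / (1488 × 645) = 446550/959760 ≈ 0.47

0.47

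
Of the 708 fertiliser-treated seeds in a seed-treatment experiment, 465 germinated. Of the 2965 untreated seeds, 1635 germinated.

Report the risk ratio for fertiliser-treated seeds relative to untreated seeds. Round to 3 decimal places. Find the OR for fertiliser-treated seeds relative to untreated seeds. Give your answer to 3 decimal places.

RR = 1.191; OR = 1.557

risk, fertiliser-treated seeds = 465/708 = 0.6568
risk, untreated seeds = 1635/2965 = 0.5514
RR = 0.6568 / 0.5514 = 1.191
odds, fertiliser-treated seeds = 465/243 = 1.9136
odds, untreated seeds = 1635/1330 = 1.2293
OR = 1.9136 / 1.2293 = 1.557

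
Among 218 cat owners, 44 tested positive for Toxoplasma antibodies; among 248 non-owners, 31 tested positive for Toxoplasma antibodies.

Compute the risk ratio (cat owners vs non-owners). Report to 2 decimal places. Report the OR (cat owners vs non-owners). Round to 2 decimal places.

RR = 1.61; OR = 1.77

risk, cat owners = 44/218 = 0.2018
risk, non-owners = 31/248 = 0.1250
RR = 0.2018 / 0.1250 = 1.61
OR = (44 × 217) / (174 × 31) = 9548/5394 ≈ 1.77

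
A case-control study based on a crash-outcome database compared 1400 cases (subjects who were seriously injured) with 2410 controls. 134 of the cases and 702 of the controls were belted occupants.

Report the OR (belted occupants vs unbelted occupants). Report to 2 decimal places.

odds, belted occupants = 134/702 = 0.1909
odds, unbelted occupants = 1266/1708 = 0.7412
OR = 0.1909 / 0.7412 = 0.26

0.26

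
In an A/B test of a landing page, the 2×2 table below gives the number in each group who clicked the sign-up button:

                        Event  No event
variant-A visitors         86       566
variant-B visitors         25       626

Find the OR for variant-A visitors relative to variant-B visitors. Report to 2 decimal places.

OR = (86 × 626) / (566 × 25) = 53836/14150 ≈ 3.80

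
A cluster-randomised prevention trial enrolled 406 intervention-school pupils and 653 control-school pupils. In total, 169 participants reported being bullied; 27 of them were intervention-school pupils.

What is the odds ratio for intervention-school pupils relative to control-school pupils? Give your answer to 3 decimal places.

0.256

intervention-school pupils without the outcome: 406 − 27 = 379
control-school pupils with the outcome: 169 − 27 = 142
control-school pupils without the outcome: 653 − 142 = 511
odds, intervention-school pupils = 27/379 = 0.0712
odds, control-school pupils = 142/511 = 0.2779
OR = 0.0712 / 0.2779 = 0.256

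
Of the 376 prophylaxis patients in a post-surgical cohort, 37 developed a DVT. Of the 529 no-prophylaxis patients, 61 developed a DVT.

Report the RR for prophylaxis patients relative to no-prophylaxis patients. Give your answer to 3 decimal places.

0.853

risk, prophylaxis patients = 37/376 = 0.0984
risk, no-prophylaxis patients = 61/529 = 0.1153
RR = 0.0984 / 0.1153 = 0.853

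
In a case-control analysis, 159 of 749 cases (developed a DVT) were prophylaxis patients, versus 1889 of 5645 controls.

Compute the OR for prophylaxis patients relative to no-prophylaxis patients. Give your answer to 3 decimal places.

odds, prophylaxis patients = 159/1889 = 0.0842
odds, no-prophylaxis patients = 590/3756 = 0.1571
OR = 0.0842 / 0.1571 = 0.536

OR = 0.536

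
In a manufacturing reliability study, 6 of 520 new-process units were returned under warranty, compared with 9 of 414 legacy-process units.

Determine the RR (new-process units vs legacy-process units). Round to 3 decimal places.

0.531

risk, new-process units = 6/520 = 0.01154
risk, legacy-process units = 9/414 = 0.02174
RR = 0.01154 / 0.02174 = 0.531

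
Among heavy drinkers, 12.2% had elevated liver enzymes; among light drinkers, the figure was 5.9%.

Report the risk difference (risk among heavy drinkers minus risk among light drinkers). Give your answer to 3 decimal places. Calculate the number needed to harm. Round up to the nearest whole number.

RD = 0.063; NNH = 16

risk difference = 0.1220 − 0.0590 = 0.063
absolute risk difference = 0.063000
1 / 0.063000 = 15.873 → round up → 16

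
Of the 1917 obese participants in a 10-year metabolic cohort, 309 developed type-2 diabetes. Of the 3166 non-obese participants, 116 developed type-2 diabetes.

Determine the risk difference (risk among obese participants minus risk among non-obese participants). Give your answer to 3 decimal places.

RD: 0.125

risk, obese participants = 309/1917 = 0.16119
risk, non-obese participants = 116/3166 = 0.03664
risk difference = 0.16119 − 0.03664 = 0.125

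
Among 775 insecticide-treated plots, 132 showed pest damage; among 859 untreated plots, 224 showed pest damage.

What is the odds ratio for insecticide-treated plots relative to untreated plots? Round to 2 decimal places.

odds, insecticide-treated plots = 132/643 = 0.2053
odds, untreated plots = 224/635 = 0.3528
OR = 0.2053 / 0.3528 = 0.58

OR = 0.58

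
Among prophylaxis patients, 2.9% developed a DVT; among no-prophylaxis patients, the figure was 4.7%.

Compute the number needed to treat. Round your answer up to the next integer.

56

absolute risk difference = 0.018000
1 / 0.018000 = 55.556 → round up → 56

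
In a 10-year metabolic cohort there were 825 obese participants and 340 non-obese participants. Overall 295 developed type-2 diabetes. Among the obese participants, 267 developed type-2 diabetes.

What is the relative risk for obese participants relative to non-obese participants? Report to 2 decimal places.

obese participants without the outcome: 825 − 267 = 558
non-obese participants with the outcome: 295 − 267 = 28
non-obese participants without the outcome: 340 − 28 = 312
risk, obese participants = 267/825 = 0.3236
risk, non-obese participants = 28/340 = 0.0824
RR = 0.3236 / 0.0824 = 3.93

RR ≈ 3.93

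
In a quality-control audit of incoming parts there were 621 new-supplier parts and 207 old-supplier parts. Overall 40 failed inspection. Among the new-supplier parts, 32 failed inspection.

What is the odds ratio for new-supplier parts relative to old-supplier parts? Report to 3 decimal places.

OR: 1.351

new-supplier parts without the outcome: 621 − 32 = 589
old-supplier parts with the outcome: 40 − 32 = 8
old-supplier parts without the outcome: 207 − 8 = 199
OR = (32 × 199) / (589 × 8) = 6368/4712 ≈ 1.351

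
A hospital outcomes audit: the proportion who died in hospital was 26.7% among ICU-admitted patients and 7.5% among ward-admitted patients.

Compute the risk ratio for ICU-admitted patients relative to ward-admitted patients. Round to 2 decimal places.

RR = 0.2670 / 0.0750 = 3.56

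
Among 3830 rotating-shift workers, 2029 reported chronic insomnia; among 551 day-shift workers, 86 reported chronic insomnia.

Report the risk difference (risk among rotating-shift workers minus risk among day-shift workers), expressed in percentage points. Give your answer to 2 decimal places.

37.37

risk, rotating-shift workers = 2029/3830 = 0.5298
risk, day-shift workers = 86/551 = 0.1561
risk difference = 0.5298 − 0.1561 = 0.3737 → 37.37 percentage points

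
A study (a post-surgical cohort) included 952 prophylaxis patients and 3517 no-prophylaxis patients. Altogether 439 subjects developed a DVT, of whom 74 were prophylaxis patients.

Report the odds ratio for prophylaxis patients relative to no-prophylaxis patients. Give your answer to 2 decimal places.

prophylaxis patients without the outcome: 952 − 74 = 878
no-prophylaxis patients with the outcome: 439 − 74 = 365
no-prophylaxis patients without the outcome: 3517 − 365 = 3152
odds, prophylaxis patients = 74/878 = 0.0843
odds, no-prophylaxis patients = 365/3152 = 0.1158
OR = 0.0843 / 0.1158 = 0.73

0.73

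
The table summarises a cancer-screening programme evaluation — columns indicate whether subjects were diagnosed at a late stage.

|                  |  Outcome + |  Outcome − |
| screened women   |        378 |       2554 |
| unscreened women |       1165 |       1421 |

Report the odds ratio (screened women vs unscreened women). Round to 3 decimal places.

OR = (378 × 1421) / (2554 × 1165) = 537138/2975410 ≈ 0.181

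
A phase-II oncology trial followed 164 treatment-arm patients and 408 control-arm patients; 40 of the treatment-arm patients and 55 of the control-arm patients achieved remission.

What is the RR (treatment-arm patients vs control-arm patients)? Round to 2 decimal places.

RR = 1.81

risk, treatment-arm patients = 40/164 = 0.2439
risk, control-arm patients = 55/408 = 0.1348
RR = 0.2439 / 0.1348 = 1.81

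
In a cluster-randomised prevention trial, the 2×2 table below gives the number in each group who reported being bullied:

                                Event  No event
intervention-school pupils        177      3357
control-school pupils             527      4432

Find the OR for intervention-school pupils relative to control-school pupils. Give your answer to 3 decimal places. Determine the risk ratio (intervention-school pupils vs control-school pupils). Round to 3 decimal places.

OR = 0.443; RR = 0.471

OR = (177 × 4432) / (3357 × 527) = 784464/1769139 ≈ 0.443
risk, intervention-school pupils = 177/3534 = 0.0501
risk, control-school pupils = 527/4959 = 0.1063
RR = 0.0501 / 0.1063 = 0.471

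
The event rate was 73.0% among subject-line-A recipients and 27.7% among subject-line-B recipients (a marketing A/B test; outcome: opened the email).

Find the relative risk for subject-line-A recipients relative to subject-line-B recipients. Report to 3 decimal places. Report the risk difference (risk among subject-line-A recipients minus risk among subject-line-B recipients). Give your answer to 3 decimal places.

RR = 2.635; RD = 0.453

RR = 0.7300 / 0.2770 = 2.635
risk difference = 0.7300 − 0.2770 = 0.453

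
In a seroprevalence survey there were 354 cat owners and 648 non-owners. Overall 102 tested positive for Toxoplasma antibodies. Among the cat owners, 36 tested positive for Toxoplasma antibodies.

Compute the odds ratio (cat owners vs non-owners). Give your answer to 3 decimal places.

cat owners without the outcome: 354 − 36 = 318
non-owners with the outcome: 102 − 36 = 66
non-owners without the outcome: 648 − 66 = 582
OR = (36 × 582) / (318 × 66) = 20952/20988 ≈ 0.998

0.998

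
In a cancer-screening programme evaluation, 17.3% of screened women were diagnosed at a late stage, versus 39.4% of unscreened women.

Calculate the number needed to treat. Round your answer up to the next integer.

NNT: 5

absolute risk difference = 0.221000
1 / 0.221000 = 4.525 → round up → 5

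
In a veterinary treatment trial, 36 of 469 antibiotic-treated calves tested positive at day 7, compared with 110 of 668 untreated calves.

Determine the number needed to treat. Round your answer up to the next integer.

risk, antibiotic-treated calves = 36/469 = 0.076759
risk, untreated calves = 110/668 = 0.164671
absolute risk difference = 0.087912
1 / 0.087912 = 11.375 → round up → 12

NNT = 12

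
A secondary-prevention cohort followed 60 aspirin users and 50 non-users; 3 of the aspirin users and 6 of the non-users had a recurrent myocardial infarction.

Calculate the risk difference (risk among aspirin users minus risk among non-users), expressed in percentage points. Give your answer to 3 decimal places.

-7.000

risk, aspirin users = 3/60 = 0.0500
risk, non-users = 6/50 = 0.1200
risk difference = 0.0500 − 0.1200 = -0.0700 → -7.000 percentage points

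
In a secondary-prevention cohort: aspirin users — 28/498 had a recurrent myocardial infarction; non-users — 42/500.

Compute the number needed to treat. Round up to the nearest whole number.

risk, aspirin users = 28/498 = 0.056225
risk, non-users = 42/500 = 0.084000
absolute risk difference = 0.027775
1 / 0.027775 = 36.004 → round up → 37

37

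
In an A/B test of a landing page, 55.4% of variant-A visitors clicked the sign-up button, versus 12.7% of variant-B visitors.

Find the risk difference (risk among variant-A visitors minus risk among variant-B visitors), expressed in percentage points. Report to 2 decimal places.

risk difference = 0.5540 − 0.1270 = 0.4270 → 42.70 percentage points

RD ≈ 42.70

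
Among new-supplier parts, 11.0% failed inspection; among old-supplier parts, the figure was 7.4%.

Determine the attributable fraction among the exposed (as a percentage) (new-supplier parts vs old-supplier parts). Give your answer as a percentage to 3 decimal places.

AR% = (0.1100 − 0.0740) / 0.1100 = 0.3273 → 32.727%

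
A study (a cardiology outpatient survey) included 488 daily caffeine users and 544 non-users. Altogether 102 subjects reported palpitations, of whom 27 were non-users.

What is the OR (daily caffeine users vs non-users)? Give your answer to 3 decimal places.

3.477

daily caffeine users with the outcome: 102 − 27 = 75
daily caffeine users without the outcome: 488 − 75 = 413
non-users without the outcome: 544 − 27 = 517
OR = (75 × 517) / (413 × 27) = 38775/11151 ≈ 3.477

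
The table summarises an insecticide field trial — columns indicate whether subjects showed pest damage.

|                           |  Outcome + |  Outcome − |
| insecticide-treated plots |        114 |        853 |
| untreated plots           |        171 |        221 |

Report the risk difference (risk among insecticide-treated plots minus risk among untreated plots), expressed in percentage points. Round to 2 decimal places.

-31.83

risk, insecticide-treated plots = 114/967 = 0.1179
risk, untreated plots = 171/392 = 0.4362
risk difference = 0.1179 − 0.4362 = -0.3183 → -31.83 percentage points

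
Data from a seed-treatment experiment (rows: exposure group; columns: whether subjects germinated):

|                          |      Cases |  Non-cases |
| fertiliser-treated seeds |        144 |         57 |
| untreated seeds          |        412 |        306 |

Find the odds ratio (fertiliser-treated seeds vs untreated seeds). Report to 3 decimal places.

OR = (144 × 306) / (57 × 412) = 44064/23484 ≈ 1.876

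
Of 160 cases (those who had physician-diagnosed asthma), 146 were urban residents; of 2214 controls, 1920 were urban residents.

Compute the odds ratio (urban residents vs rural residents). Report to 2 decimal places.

OR = (146 × 294) / (1920 × 14) = 42924/26880 ≈ 1.60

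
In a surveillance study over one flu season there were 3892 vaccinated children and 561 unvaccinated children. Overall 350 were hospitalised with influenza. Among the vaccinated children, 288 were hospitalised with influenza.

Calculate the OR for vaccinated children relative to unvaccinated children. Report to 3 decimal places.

OR = 0.643

vaccinated children without the outcome: 3892 − 288 = 3604
unvaccinated children with the outcome: 350 − 288 = 62
unvaccinated children without the outcome: 561 − 62 = 499
odds, vaccinated children = 288/3604 = 0.0799
odds, unvaccinated children = 62/499 = 0.1242
OR = 0.0799 / 0.1242 = 0.643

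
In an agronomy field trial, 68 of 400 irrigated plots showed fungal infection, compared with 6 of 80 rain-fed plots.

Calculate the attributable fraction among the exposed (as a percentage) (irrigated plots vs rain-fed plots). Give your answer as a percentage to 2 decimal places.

risk, irrigated plots = 68/400 = 0.1700
risk, rain-fed plots = 6/80 = 0.0750
AR% = (0.1700 − 0.0750) / 0.1700 = 0.5588 → 55.88%

AR% ≈ 55.88%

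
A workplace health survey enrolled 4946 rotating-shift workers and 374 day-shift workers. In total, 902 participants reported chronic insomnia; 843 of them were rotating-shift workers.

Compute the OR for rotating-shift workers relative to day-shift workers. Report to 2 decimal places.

rotating-shift workers without the outcome: 4946 − 843 = 4103
day-shift workers with the outcome: 902 − 843 = 59
day-shift workers without the outcome: 374 − 59 = 315
OR = (843 × 315) / (4103 × 59) = 265545/242077 ≈ 1.10

1.10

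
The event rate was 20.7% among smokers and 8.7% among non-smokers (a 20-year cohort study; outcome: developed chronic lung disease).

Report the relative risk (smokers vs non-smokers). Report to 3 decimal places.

RR = 0.2070 / 0.0870 = 2.379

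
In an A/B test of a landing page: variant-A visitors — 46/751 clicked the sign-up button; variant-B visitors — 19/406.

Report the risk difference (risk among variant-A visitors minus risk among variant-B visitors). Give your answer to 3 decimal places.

RD ≈ 0.014

risk, variant-A visitors = 46/751 = 0.06125
risk, variant-B visitors = 19/406 = 0.04680
risk difference = 0.06125 − 0.04680 = 0.014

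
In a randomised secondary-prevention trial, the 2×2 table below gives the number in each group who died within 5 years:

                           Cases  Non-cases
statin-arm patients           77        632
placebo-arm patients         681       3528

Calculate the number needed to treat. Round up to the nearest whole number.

risk, statin-arm patients = 77/709 = 0.108604
risk, placebo-arm patients = 681/4209 = 0.161796
absolute risk difference = 0.053192
1 / 0.053192 = 18.800 → round up → 19

19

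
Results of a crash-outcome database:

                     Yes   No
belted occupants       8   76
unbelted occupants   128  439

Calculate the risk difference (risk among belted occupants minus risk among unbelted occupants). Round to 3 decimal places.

risk, belted occupants = 8/84 = 0.0952
risk, unbelted occupants = 128/567 = 0.2257
risk difference = 0.0952 − 0.2257 = -0.131

-0.131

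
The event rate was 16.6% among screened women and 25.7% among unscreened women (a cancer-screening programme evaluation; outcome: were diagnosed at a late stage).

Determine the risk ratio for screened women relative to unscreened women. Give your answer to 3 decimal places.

RR = 0.1660 / 0.2570 = 0.646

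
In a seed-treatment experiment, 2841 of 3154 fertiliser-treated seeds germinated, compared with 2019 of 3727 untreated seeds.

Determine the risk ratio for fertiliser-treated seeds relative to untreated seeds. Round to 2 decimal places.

risk, fertiliser-treated seeds = 2841/3154 = 0.9008
risk, untreated seeds = 2019/3727 = 0.5417
RR = 0.9008 / 0.5417 = 1.66

RR: 1.66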